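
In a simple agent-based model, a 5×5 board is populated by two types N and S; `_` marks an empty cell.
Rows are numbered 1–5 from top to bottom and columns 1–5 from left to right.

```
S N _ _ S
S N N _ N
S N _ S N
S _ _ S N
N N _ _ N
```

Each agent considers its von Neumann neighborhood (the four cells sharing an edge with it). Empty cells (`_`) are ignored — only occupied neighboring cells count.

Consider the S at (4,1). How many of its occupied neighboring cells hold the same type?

1

Occupied neighbors of (4,1): (3,1)=S, (5,1)=N.
Same type (S): 1 of 2.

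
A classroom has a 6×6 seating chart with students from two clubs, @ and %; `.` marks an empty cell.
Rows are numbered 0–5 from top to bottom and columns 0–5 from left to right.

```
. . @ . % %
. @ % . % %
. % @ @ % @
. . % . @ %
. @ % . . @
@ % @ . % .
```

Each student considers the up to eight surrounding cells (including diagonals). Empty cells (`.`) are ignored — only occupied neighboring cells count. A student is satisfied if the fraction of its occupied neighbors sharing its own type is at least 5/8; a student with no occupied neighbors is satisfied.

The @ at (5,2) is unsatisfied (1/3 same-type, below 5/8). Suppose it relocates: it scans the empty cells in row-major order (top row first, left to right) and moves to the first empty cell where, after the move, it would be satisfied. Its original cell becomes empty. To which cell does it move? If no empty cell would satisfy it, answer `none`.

(0,0)

Vacating (5,2). Empty cells in order:
  (0,0): 1/1 same-type → satisfied — stop here.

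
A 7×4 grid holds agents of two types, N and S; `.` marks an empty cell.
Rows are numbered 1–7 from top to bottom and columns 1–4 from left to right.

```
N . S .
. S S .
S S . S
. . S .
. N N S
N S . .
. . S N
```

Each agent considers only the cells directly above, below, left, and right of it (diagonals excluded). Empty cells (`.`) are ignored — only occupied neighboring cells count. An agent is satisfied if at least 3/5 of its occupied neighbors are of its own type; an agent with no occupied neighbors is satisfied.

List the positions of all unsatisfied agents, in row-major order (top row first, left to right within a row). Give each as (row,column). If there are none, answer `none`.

(4,3), (5,2), (5,3), (5,4), (6,1), (6,2), (7,3), (7,4)

(1,1)N 0/0 ok
(1,3)S 1/1 ok
(2,2)S 2/2 ok
(2,3)S 2/2 ok
(3,1)S 1/1 ok
(3,2)S 2/2 ok
(3,4)S 0/0 ok
(4,3)S 0/1 unhappy
(5,2)N 1/2 unhappy
(5,3)N 1/3 unhappy
(5,4)S 0/1 unhappy
(6,1)N 0/1 unhappy
(6,2)S 0/2 unhappy
(7,3)S 0/1 unhappy
(7,4)N 0/1 unhappy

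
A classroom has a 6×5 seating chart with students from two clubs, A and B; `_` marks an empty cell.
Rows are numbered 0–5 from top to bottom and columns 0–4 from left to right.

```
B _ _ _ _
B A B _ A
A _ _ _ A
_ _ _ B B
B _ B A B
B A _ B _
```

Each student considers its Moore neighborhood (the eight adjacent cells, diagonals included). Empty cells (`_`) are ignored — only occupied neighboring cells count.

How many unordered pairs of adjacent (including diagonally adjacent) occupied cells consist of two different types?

Scan each occupied cell's neighbors to the right and below (and the two forward diagonals) so each pair is counted once.
From row 0: 1 unlike of 2 pairs (running 1/2).
From row 1: 3 unlike of 5 pairs (running 4/7).
From row 2: 2 unlike of 2 pairs (running 6/9).
From row 3: 2 unlike of 6 pairs (running 8/15).
From row 4: 5 unlike of 8 pairs (running 13/23).
From row 5: 1 unlike of 1 pairs (running 14/24).
Total adjacent occupied pairs: 24; unlike-type pairs: 14.

14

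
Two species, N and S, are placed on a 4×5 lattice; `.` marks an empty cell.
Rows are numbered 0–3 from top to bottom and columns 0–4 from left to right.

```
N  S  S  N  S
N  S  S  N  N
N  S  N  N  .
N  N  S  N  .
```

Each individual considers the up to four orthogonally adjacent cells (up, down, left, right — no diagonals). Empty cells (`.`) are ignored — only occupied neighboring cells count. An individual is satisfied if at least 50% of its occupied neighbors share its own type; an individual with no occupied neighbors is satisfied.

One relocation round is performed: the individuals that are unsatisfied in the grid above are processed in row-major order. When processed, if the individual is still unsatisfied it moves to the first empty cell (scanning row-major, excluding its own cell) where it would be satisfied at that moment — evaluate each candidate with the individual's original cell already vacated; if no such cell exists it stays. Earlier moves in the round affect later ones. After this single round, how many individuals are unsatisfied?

1

Initially unsatisfied (in order): (0,3), (0,4), (2,1), (2,2), (3,1), (3,2).
  (0,3) → (2,4).
  (0,4) → (0,3).
  (2,1) → (0,4).
  (2,2) → (2,1).
  (3,1): now satisfied by earlier moves; stays.
  (3,2): no empty cell satisfies it; stays.
Resulting grid:
N S S S S
N S S N N
N N . N N
N N S N .
Unsatisfied now: (3,2).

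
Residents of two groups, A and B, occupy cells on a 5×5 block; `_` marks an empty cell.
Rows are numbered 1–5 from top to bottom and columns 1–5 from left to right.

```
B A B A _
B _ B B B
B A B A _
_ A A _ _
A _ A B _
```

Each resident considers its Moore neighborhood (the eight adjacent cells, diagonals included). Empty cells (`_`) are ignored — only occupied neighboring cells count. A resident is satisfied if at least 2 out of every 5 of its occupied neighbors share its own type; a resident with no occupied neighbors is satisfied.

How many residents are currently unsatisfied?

Row 1: (1,1)B 1/2 ✓ · (1,2)A 0/4 ✗ · (1,3)B 2/4 ✓ · (1,4)A 0/4 ✗
Row 2: (2,1)B 2/4 ✓ · (2,3)B 3/7 ✓ · (2,4)B 4/6 ✓ · (2,5)B 1/3 ✗
Row 3: (3,1)B 1/3 ✗ · (3,2)A 2/6 ✗ · (3,3)B 2/6 ✗ · (3,4)A 1/5 ✗
Row 4: (4,2)A 4/6 ✓ · (4,3)A 4/6 ✓
Row 5: (5,1)A 1/1 ✓ · (5,3)A 2/3 ✓ · (5,4)B 0/2 ✗
Unsatisfied: (1,2), (1,4), (2,5), (3,1), (3,2), (3,3), (3,4), (5,4) — 8 in total.

8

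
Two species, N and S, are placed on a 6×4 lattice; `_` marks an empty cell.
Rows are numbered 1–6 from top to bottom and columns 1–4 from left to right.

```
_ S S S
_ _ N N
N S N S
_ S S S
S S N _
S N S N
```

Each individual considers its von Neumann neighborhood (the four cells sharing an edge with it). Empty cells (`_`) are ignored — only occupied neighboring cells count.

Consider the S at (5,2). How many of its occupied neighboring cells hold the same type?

Occupied neighbors of (5,2): (4,2)=S, (6,2)=N, (5,1)=S, (5,3)=N.
Same type (S): 2 of 4.

2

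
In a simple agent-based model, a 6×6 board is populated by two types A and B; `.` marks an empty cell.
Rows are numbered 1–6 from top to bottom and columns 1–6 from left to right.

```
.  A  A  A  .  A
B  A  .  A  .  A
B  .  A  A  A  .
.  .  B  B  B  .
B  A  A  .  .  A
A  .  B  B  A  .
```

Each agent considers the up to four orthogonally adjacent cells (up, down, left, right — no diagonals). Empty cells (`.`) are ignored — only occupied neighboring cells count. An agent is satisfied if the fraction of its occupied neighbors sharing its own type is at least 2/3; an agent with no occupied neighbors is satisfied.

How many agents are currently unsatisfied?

13

Row 1: (1,2)A 2/2 ok · (1,3)A 2/2 ok · (1,4)A 2/2 ok · (1,6)A 1/1 ok
Row 2: (2,1)B 1/2 unhappy · (2,2)A 1/2 unhappy · (2,4)A 2/2 ok · (2,6)A 1/1 ok
Row 3: (3,1)B 1/1 ok · (3,3)A 1/2 unhappy · (3,4)A 3/4 ok · (3,5)A 1/2 unhappy
Row 4: (4,3)B 1/3 unhappy · (4,4)B 2/3 ok · (4,5)B 1/2 unhappy
Row 5: (5,1)B 0/2 unhappy · (5,2)A 1/2 unhappy · (5,3)A 1/3 unhappy · (5,6)A 0/0 ok
Row 6: (6,1)A 0/1 unhappy · (6,3)B 1/2 unhappy · (6,4)B 1/2 unhappy · (6,5)A 0/1 unhappy
Unsatisfied: (2,1), (2,2), (3,3), (3,5), (4,3), (4,5), (5,1), (5,2), (5,3), (6,1), (6,3), (6,4), (6,5) — 13 in total.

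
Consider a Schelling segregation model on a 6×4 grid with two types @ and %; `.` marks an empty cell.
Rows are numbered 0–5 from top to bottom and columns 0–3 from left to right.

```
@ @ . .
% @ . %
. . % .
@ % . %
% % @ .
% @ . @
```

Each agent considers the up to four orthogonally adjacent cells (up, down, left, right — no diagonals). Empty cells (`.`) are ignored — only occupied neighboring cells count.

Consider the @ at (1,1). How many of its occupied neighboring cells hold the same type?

1

Occupied neighbors of (1,1): (0,1)=@, (1,0)=%.
Same type (@): 1 of 2.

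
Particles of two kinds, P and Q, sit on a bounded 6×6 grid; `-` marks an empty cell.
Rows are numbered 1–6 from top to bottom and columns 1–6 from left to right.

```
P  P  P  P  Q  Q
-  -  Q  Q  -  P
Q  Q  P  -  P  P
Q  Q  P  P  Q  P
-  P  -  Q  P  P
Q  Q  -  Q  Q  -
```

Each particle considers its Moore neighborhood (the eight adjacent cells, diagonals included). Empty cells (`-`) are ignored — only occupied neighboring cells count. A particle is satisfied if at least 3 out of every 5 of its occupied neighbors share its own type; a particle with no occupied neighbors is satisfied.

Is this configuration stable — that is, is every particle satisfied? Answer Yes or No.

(1,1)P 1/1 ✓
(1,2)P 2/3 ✓
(1,3)P 2/4 ✗
(1,4)P 1/4 ✗
(1,5)Q 2/4 ✗
(1,6)Q 1/2 ✗
(2,3)Q 2/6 ✗
(2,4)Q 2/6 ✗
(2,6)P 2/4 ✗
(3,1)Q 3/3 ✓
(3,2)Q 4/6 ✓
(3,3)P 2/6 ✗
(3,5)P 4/6 ✓
(3,6)P 3/4 ✓
(4,1)Q 3/4 ✓
(4,2)Q 3/6 ✗
(4,3)P 3/6 ✗
(4,4)P 4/6 ✓
(4,5)Q 1/7 ✗
(4,6)P 4/5 ✓
(5,2)P 1/5 ✗
(5,4)Q 3/6 ✗
(5,5)P 3/7 ✗
(5,6)P 2/4 ✗
(6,1)Q 1/2 ✗
(6,2)Q 1/2 ✗
(6,4)Q 2/3 ✓
(6,5)Q 2/4 ✗
For instance (1,3) has only 2/4 same-type neighbors, below 3/5.

No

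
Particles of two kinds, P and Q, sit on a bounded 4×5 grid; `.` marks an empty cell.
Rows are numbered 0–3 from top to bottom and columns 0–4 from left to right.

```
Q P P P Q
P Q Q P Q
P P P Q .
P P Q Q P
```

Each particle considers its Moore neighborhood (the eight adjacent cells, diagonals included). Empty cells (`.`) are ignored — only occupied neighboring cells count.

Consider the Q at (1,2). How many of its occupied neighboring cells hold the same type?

2

Occupied neighbors of (1,2): (0,1)=P, (0,2)=P, (0,3)=P, (1,1)=Q, (1,3)=P, (2,1)=P, (2,2)=P, (2,3)=Q.
Same type (Q): 2 of 8.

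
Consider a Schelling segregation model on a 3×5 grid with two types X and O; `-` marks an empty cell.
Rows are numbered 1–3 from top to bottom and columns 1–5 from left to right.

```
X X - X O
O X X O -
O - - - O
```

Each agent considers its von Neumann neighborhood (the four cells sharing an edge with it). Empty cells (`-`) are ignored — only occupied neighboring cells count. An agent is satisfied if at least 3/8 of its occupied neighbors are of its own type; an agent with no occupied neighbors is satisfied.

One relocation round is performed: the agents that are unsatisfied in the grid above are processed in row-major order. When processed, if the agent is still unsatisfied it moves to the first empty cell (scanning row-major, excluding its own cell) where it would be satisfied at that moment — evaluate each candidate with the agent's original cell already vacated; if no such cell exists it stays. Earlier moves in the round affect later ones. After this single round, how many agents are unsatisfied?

0

Initially unsatisfied (in order): (1,4), (1,5), (2,1), (2,4).
  (1,4) → (1,3).
  (1,5): now satisfied by earlier moves; stays.
  (2,1) → (1,4).
  (2,4): now satisfied by earlier moves; stays.
Resulting grid:
X X X O O
- X X O -
O - - - O
All satisfied now.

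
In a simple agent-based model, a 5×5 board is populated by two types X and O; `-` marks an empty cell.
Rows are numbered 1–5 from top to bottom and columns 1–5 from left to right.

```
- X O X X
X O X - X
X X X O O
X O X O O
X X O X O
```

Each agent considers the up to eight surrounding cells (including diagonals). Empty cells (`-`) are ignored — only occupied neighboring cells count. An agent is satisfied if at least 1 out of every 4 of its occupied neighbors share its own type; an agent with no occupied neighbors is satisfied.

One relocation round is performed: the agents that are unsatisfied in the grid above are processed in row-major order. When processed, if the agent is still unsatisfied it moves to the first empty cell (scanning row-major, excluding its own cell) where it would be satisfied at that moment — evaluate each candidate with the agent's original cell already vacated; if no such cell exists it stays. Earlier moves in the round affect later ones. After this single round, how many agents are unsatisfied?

1

Initially unsatisfied (in order): (2,2), (4,2), (5,4).
  (2,2) → (2,4).
  (4,2): no empty cell satisfies it; stays.
  (5,4) → (1,1).
Resulting grid:
X X O X X
X - X O X
X X X O O
X O X O O
X X O - O
Unsatisfied now: (4,2).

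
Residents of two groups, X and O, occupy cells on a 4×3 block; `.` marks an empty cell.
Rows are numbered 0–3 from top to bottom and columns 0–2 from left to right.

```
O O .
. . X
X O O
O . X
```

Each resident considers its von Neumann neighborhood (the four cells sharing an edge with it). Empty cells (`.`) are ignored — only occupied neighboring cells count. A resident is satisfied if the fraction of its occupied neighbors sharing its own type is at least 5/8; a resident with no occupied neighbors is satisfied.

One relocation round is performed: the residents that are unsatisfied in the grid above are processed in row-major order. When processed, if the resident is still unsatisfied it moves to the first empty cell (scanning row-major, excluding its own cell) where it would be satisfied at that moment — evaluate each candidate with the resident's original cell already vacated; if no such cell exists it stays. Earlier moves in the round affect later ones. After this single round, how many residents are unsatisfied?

Initially unsatisfied (in order): (1,2), (2,0), (2,1), (2,2), (3,0), (3,2).
  (1,2): no empty cell satisfies it; stays.
  (2,0): no empty cell satisfies it; stays.
  (2,1): no empty cell satisfies it; stays.
  (2,2) → (1,1).
  (3,0) → (1,0).
  (3,2): now satisfied by earlier moves; stays.
Resulting grid:
O O .
O O X
X O .
. . X
Unsatisfied now: (1,2), (2,0), (2,1).

3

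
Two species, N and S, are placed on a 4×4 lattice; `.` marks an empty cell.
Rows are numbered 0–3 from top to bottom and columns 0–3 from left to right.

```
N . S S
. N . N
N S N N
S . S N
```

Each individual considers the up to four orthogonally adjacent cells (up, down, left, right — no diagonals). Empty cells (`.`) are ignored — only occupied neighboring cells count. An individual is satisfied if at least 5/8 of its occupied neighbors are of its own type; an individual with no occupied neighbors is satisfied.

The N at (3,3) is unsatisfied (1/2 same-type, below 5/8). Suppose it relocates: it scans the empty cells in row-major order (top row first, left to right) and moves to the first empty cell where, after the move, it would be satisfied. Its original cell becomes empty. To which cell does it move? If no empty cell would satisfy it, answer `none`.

(0,1)

Vacating (3,3). Empty cells in order:
  (0,1): 2/3 same-type → satisfied — stop here.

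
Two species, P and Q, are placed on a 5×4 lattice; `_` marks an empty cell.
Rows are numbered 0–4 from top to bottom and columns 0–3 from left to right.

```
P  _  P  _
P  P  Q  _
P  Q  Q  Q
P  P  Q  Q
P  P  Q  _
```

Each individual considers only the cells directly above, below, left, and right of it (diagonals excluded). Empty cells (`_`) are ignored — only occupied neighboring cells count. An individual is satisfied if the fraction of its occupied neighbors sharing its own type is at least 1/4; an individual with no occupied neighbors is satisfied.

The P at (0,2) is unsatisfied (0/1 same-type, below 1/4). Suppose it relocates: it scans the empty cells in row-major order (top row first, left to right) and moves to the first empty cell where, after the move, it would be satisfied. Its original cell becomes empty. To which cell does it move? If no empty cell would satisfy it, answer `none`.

Vacating (0,2). Empty cells in order:
  (0,1): 2/2 same-type → satisfied — stop here.

(0,1)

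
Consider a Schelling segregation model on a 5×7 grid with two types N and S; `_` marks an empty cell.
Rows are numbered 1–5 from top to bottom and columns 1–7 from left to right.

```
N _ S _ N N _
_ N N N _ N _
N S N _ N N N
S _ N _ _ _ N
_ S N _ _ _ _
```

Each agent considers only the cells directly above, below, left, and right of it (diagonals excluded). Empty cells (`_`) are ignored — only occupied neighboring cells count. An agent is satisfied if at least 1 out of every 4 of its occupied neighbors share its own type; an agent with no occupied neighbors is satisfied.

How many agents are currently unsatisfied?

5

(1,1)N 0/0 satisfied
(1,3)S 0/1 not
(1,5)N 1/1 satisfied
(1,6)N 2/2 satisfied
(2,2)N 1/2 satisfied
(2,3)N 3/4 satisfied
(2,4)N 1/1 satisfied
(2,6)N 2/2 satisfied
(3,1)N 0/2 not
(3,2)S 0/3 not
(3,3)N 2/3 satisfied
(3,5)N 1/1 satisfied
(3,6)N 3/3 satisfied
(3,7)N 2/2 satisfied
(4,1)S 0/1 not
(4,3)N 2/2 satisfied
(4,7)N 1/1 satisfied
(5,2)S 0/1 not
(5,3)N 1/2 satisfied
Unsatisfied: (1,3), (3,1), (3,2), (4,1), (5,2) — 5 in total.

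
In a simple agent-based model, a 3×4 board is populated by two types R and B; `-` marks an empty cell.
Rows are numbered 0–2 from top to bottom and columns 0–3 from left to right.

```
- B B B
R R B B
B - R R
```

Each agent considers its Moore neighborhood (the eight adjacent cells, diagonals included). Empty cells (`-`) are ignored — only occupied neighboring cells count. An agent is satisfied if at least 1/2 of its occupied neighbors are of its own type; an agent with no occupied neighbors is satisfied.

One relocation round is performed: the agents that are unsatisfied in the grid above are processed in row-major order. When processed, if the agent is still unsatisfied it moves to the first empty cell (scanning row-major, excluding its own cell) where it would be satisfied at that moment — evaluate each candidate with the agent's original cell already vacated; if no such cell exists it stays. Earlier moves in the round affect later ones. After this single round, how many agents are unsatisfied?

4

Initially unsatisfied (in order): (1,0), (1,1), (2,0), (2,3).
  (1,0) → (0,0).
  (1,1): no empty cell satisfies it; stays.
  (2,0): no empty cell satisfies it; stays.
  (2,3) → (1,0).
Resulting grid:
R B B B
R R B B
B - R -
Unsatisfied now: (0,1), (1,1), (2,0), (2,2).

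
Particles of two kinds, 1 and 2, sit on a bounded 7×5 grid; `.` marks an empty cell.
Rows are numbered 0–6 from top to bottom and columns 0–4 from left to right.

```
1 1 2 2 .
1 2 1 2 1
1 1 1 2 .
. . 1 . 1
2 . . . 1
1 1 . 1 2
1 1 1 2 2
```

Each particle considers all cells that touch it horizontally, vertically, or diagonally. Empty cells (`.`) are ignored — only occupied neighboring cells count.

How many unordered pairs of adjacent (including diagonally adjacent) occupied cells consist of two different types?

Scan each occupied cell's neighbors to the right and below (and the two forward diagonals) so each pair is counted once.
From row 0: 6 unlike of 14 pairs (running 6/14).
From row 1: 10 unlike of 15 pairs (running 16/29).
From row 2: 3 unlike of 7 pairs (running 19/36).
From row 3: 0 unlike of 1 pairs (running 19/37).
From row 4: 3 unlike of 4 pairs (running 22/41).
From row 5: 3 unlike of 12 pairs (running 25/53).
From row 6: 1 unlike of 4 pairs (running 26/57).
Total adjacent occupied pairs: 57; unlike-type pairs: 26.

26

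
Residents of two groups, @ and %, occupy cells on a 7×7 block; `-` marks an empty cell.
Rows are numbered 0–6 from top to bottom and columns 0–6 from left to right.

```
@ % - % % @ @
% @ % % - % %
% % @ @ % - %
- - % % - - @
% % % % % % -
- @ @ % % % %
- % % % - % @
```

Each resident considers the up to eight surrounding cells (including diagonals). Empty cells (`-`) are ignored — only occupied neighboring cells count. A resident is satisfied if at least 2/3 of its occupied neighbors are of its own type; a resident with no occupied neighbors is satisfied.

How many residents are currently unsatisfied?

18

Row 0: (0,0)@ 1/3 unhappy · (0,1)% 2/4 unhappy · (0,3)% 3/3 ok · (0,4)% 3/4 ok · (0,5)@ 1/4 unhappy · (0,6)@ 1/3 unhappy
Row 1: (1,0)% 3/5 unhappy · (1,1)@ 2/7 unhappy · (1,2)% 4/7 unhappy · (1,3)% 4/6 ok · (1,5)% 4/6 ok · (1,6)% 2/4 unhappy
Row 2: (2,0)% 2/3 ok · (2,1)% 4/6 ok · (2,2)@ 2/7 unhappy · (2,3)@ 1/6 unhappy · (2,4)% 3/4 ok · (2,6)% 2/3 ok
Row 3: (3,2)% 5/7 ok · (3,3)% 5/7 ok · (3,6)@ 0/2 unhappy
Row 4: (4,0)% 1/2 unhappy · (4,1)% 3/5 unhappy · (4,2)% 5/7 ok · (4,3)% 6/7 ok · (4,4)% 6/6 ok · (4,5)% 4/5 ok
Row 5: (5,1)@ 1/6 unhappy · (5,2)@ 1/8 unhappy · (5,3)% 6/7 ok · (5,4)% 7/7 ok · (5,5)% 5/6 ok · (5,6)% 3/4 ok
Row 6: (6,1)% 1/3 unhappy · (6,2)% 3/5 unhappy · (6,3)% 3/4 ok · (6,5)% 3/4 ok · (6,6)@ 0/3 unhappy
Unsatisfied: (0,0), (0,1), (0,5), (0,6), (1,0), (1,1), (1,2), (1,6), (2,2), (2,3), (3,6), (4,0), (4,1), (5,1), (5,2), (6,1), (6,2), (6,6) — 18 in total.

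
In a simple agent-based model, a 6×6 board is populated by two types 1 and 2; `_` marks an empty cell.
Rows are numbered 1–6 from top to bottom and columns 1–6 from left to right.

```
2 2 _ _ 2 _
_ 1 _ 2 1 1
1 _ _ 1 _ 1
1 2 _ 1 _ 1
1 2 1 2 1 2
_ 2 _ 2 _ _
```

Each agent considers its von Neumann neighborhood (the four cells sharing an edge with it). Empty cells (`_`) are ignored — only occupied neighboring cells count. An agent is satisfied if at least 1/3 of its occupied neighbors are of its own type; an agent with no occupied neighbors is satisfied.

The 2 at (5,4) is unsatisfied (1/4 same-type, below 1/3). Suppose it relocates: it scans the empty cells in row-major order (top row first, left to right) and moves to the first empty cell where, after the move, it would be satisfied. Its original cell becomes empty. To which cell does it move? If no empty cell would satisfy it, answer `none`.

(1,3)

Vacating (5,4). Empty cells in order:
  (1,3): 1/1 same-type → satisfied — stop here.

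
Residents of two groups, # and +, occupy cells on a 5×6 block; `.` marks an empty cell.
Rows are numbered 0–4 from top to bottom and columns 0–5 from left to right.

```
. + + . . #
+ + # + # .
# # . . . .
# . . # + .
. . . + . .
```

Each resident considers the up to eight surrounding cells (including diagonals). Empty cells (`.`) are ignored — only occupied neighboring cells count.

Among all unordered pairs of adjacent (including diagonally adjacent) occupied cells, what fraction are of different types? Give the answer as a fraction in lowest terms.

11/23

Scan each occupied cell's neighbors to the right and below (and the two forward diagonals) so each pair is counted once.
Row 0: +(0,1)–+(0,2)= +(0,1)–+(1,1)= +(0,1)–#(1,2)≠ +(0,1)–+(1,0)= +(0,2)–#(1,2)≠ +(0,2)–+(1,3)= +(0,2)–+(1,1)= #(0,5)–#(1,4)=  → 2/8 unlike.
Row 1: +(1,0)–+(1,1)= +(1,0)–#(2,0)≠ +(1,0)–#(2,1)≠ +(1,1)–#(1,2)≠ +(1,1)–#(2,1)≠ +(1,1)–#(2,0)≠ #(1,2)–+(1,3)≠ #(1,2)–#(2,1)= +(1,3)–#(1,4)≠  → 7/9 unlike.
Row 2: #(2,0)–#(2,1)= #(2,0)–#(3,0)= #(2,1)–#(3,0)=  → 0/3 unlike.
Row 3: #(3,3)–+(3,4)≠ #(3,3)–+(4,3)≠ +(3,4)–+(4,3)=  → 2/3 unlike.
Total adjacent occupied pairs: 23; unlike-type pairs: 11.
11/23 is already in lowest terms.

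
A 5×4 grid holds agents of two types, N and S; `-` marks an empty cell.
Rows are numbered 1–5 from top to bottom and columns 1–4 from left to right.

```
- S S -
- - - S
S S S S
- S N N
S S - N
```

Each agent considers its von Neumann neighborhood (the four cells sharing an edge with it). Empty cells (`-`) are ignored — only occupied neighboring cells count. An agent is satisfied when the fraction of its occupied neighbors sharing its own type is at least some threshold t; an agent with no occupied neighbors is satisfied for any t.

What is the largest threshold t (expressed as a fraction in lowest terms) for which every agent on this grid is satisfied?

Row 1: (1,2)S 1/1 · (1,3)S 1/1
Row 2: (2,4)S 1/1
Row 3: (3,1)S 1/1 · (3,2)S 3/3 · (3,3)S 2/3 · (3,4)S 2/3
Row 4: (4,2)S 2/3 · (4,3)N 1/3 · (4,4)N 2/3
Row 5: (5,1)S 1/1 · (5,2)S 2/2 · (5,4)N 1/1
The smallest same-type fraction is 1/3 at (4,3), which reduces to 1/3. Any threshold above that leaves this agent unsatisfied.

1/3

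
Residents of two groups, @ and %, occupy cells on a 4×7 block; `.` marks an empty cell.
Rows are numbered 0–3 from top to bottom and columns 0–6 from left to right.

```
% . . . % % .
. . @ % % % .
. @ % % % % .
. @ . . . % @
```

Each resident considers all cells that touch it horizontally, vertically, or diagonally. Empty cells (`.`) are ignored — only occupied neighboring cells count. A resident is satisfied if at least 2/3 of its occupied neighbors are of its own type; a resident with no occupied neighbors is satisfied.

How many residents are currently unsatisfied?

(0,0)% 0/0 ✓
(0,4)% 4/4 ✓
(0,5)% 3/3 ✓
(1,2)@ 1/4 ✗
(1,3)% 5/6 ✓
(1,4)% 7/7 ✓
(1,5)% 5/5 ✓
(2,1)@ 2/3 ✓
(2,2)% 2/5 ✗
(2,3)% 4/5 ✓
(2,4)% 6/6 ✓
(2,5)% 4/5 ✓
(3,1)@ 1/2 ✗
(3,5)% 2/3 ✓
(3,6)@ 0/2 ✗
Unsatisfied: (1,2), (2,2), (3,1), (3,6) — 4 in total.

4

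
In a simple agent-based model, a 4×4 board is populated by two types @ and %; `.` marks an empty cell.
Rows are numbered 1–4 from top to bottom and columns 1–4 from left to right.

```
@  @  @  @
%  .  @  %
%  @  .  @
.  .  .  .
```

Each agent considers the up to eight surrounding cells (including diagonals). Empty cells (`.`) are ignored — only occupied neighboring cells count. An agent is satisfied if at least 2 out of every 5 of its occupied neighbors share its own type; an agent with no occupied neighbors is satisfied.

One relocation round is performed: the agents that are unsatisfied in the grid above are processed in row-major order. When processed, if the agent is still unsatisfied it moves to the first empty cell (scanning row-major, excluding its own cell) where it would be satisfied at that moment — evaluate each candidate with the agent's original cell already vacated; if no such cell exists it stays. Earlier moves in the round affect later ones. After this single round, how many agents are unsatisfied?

Initially unsatisfied (in order): (2,1), (2,4), (3,2).
  (2,1) → (4,1).
  (2,4) → (4,2).
  (3,2) → (2,1).
Resulting grid:
@ @ @ @
@ . @ .
% . . @
% % . .
All satisfied now.

0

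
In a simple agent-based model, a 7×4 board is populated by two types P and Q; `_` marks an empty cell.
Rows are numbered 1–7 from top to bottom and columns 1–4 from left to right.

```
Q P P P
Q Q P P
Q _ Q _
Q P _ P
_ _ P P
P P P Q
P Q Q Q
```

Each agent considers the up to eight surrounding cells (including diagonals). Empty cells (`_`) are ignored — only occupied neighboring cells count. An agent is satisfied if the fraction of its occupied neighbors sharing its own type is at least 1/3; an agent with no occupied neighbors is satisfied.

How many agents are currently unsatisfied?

3

(1,1)Q 2/3 satisfied
(1,2)P 2/5 satisfied
(1,3)P 4/5 satisfied
(1,4)P 3/3 satisfied
(2,1)Q 3/4 satisfied
(2,2)Q 4/7 satisfied
(2,3)P 4/6 satisfied
(2,4)P 3/4 satisfied
(3,1)Q 3/4 satisfied
(3,3)Q 1/5 not
(4,1)Q 1/2 satisfied
(4,2)P 1/4 not
(4,4)P 2/3 satisfied
(5,3)P 5/6 satisfied
(5,4)P 3/4 satisfied
(6,1)P 2/3 satisfied
(6,2)P 4/6 satisfied
(6,3)P 3/7 satisfied
(6,4)Q 2/5 satisfied
(7,1)P 2/3 satisfied
(7,2)Q 1/5 not
(7,3)Q 3/5 satisfied
(7,4)Q 2/3 satisfied
Unsatisfied: (3,3), (4,2), (7,2) — 3 in total.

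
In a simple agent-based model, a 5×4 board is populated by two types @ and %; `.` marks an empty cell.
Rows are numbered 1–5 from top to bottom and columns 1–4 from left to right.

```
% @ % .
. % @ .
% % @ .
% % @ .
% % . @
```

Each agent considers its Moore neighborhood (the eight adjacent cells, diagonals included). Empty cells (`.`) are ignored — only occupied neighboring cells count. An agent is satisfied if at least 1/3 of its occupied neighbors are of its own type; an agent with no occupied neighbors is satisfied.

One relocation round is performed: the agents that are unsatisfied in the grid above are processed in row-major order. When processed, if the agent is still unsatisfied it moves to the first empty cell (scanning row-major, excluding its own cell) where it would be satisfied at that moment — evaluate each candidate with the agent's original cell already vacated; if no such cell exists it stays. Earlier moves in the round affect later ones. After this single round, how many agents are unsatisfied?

0

Initially unsatisfied (in order): (1,2).
  (1,2) → (1,4).
Resulting grid:
% . % @
. % @ .
% % @ .
% % @ .
% % . @
All satisfied now.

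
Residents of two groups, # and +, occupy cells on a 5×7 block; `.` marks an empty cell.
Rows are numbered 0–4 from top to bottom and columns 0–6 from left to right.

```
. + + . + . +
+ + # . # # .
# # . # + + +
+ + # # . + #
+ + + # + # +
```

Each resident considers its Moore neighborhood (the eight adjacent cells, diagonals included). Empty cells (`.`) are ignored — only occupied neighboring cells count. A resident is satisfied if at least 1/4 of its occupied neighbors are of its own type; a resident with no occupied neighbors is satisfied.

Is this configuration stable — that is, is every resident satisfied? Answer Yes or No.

No

Row 0: (0,1)+ 3/4 ok · (0,2)+ 2/3 ok · (0,4)+ 0/2 unhappy · (0,6)+ 0/1 unhappy
Row 1: (1,0)+ 2/4 ok · (1,1)+ 3/6 ok · (1,2)# 2/5 ok · (1,4)# 2/5 ok · (1,5)# 1/6 unhappy
Row 2: (2,0)# 1/5 unhappy · (2,1)# 3/7 ok · (2,3)# 4/5 ok · (2,4)+ 2/6 ok · (2,5)+ 3/6 ok · (2,6)+ 2/4 ok
Row 3: (3,0)+ 3/5 ok · (3,1)+ 4/7 ok · (3,2)# 4/7 ok · (3,3)# 3/6 ok · (3,5)+ 5/7 ok · (3,6)# 1/5 unhappy
Row 4: (4,0)+ 3/3 ok · (4,1)+ 4/5 ok · (4,2)+ 2/5 ok · (4,3)# 2/4 ok · (4,4)+ 1/4 ok · (4,5)# 1/4 ok · (4,6)+ 1/3 ok
For instance (0,4) has only 0/2 same-type neighbors, below 1/4.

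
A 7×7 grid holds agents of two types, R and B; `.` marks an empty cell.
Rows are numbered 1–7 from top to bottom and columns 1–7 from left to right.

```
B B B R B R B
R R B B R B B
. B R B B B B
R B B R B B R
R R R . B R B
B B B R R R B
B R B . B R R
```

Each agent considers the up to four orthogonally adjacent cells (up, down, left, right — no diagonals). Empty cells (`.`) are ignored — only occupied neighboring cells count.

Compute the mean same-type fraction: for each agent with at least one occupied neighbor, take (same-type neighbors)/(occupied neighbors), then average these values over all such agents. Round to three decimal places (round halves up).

0.428

Row 1: (1,1)B 1/2 · (1,2)B 2/3 · (1,3)B 2/3 · (1,4)R 0/3 · (1,5)B 0/3 · (1,6)R 0/3 · (1,7)B 1/2
Row 2: (2,1)R 1/2 · (2,2)R 1/4 · (2,3)B 2/4 · (2,4)B 2/4 · (2,5)R 0/4 · (2,6)B 2/4 · (2,7)B 3/3
Row 3: (3,2)B 1/3 · (3,3)R 0/4 · (3,4)B 2/4 · (3,5)B 3/4 · (3,6)B 4/4 · (3,7)B 2/3
Row 4: (4,1)R 1/2 · (4,2)B 2/4 · (4,3)B 1/4 · (4,4)R 0/3 · (4,5)B 3/4 · (4,6)B 2/4 · (4,7)R 0/3
Row 5: (5,1)R 2/3 · (5,2)R 2/4 · (5,3)R 1/3 · (5,5)B 1/3 · (5,6)R 1/4 · (5,7)B 1/3
Row 6: (6,1)B 2/3 · (6,2)B 2/4 · (6,3)B 2/4 · (6,4)R 1/2 · (6,5)R 2/4 · (6,6)R 3/4 · (6,7)B 1/3
Row 7: (7,1)B 1/2 · (7,2)R 0/3 · (7,3)B 1/2 · (7,5)B 0/2 · (7,6)R 2/3 · (7,7)R 1/2
Sum over 46 agents: 1/2 + 2/3 + 2/3 + 0/3 + 0/3 + 0/3 + 1/2 + 1/2 + 1/4 + 2/4 + 2/4 + 0/4 + 2/4 + 3/3 + 1/3 + 0/4 + 2/4 + 3/4 + 4/4 + 2/3 + 1/2 + 2/4 + 1/4 + 0/3 + 3/4 + 2/4 + 0/3 + 2/3 + 2/4 + 1/3 + 1/3 + 1/4 + 1/3 + 2/3 + 2/4 + 2/4 + 1/2 + 2/4 + 3/4 + 1/3 + 1/2 + 0/3 + 1/2 + 0/2 + 2/3 + 1/2 = 59/3; mean = 59/3 ÷ 46 = 59/138 = 0.427536… → 0.428.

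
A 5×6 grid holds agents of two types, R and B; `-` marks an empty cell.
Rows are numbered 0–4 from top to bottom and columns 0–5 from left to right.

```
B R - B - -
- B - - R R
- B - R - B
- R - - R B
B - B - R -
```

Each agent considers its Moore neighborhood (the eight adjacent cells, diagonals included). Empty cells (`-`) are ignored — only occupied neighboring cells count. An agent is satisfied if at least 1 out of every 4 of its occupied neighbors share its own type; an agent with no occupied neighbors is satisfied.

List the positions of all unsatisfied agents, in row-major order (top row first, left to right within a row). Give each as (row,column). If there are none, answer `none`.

(0,1), (0,3), (3,1), (4,0), (4,2)

Row 0: (0,0)B 1/2 satisfied · (0,1)R 0/2 not · (0,3)B 0/1 not
Row 1: (1,1)B 2/3 satisfied · (1,4)R 2/4 satisfied · (1,5)R 1/2 satisfied
Row 2: (2,1)B 1/2 satisfied · (2,3)R 2/2 satisfied · (2,5)B 1/4 satisfied
Row 3: (3,1)R 0/3 not · (3,4)R 2/4 satisfied · (3,5)B 1/3 satisfied
Row 4: (4,0)B 0/1 not · (4,2)B 0/1 not · (4,4)R 1/2 satisfied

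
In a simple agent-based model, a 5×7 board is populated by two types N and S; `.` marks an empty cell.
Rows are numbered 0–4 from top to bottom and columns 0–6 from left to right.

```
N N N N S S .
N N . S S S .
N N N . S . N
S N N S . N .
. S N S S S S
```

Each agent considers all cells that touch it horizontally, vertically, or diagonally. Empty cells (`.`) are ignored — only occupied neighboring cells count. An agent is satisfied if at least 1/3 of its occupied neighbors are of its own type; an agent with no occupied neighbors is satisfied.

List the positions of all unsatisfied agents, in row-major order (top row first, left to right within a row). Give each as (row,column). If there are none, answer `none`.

Row 0: (0,0)N 3/3 satisfied · (0,1)N 4/4 satisfied · (0,2)N 3/4 satisfied · (0,3)N 1/4 not · (0,4)S 4/5 satisfied · (0,5)S 3/3 satisfied
Row 1: (1,0)N 5/5 satisfied · (1,1)N 7/7 satisfied · (1,3)S 3/6 satisfied · (1,4)S 5/6 satisfied · (1,5)S 4/5 satisfied
Row 2: (2,0)N 4/5 satisfied · (2,1)N 6/7 satisfied · (2,2)N 4/6 satisfied · (2,4)S 4/5 satisfied · (2,6)N 1/2 satisfied
Row 3: (3,0)S 1/4 not · (3,1)N 5/7 satisfied · (3,2)N 4/7 satisfied · (3,3)S 3/6 satisfied · (3,5)N 1/5 not
Row 4: (4,1)S 1/4 not · (4,2)N 2/5 satisfied · (4,3)S 2/4 satisfied · (4,4)S 3/4 satisfied · (4,5)S 2/3 satisfied · (4,6)S 1/2 satisfied

(0,3), (3,0), (3,5), (4,1)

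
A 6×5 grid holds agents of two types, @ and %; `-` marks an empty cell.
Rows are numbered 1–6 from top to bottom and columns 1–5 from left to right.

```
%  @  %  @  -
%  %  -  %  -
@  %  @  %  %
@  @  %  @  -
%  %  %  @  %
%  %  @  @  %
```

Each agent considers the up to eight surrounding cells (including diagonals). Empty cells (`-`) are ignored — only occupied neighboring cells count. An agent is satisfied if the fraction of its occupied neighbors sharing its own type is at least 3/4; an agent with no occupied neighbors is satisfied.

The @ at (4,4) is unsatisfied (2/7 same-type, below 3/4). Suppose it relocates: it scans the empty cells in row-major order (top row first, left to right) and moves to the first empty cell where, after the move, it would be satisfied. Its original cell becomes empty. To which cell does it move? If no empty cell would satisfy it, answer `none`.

Vacating (4,4). Empty cells in order:
  (1,5): 1/2 same-type → still unsatisfied.
  (2,3): 3/8 same-type → still unsatisfied.
  (2,5): 1/4 same-type → still unsatisfied.
  (4,5): 1/4 same-type → still unsatisfied.

none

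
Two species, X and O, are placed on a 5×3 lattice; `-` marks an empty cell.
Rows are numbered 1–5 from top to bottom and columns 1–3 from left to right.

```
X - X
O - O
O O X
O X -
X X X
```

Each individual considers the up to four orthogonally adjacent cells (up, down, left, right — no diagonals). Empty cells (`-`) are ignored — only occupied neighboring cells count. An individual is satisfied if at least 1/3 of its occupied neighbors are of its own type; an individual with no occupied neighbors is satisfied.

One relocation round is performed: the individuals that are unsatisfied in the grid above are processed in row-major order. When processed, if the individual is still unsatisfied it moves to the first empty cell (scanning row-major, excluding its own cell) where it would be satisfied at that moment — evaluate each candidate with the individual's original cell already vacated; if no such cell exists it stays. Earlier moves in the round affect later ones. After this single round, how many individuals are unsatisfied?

Initially unsatisfied (in order): (1,1), (1,3), (2,3), (3,3).
  (1,1) → (1,2).
  (1,3): now satisfied by earlier moves; stays.
  (2,3) → (1,1).
  (3,3) → (2,2).
Resulting grid:
O X X
O X -
O O -
O X -
X X X
All satisfied now.

0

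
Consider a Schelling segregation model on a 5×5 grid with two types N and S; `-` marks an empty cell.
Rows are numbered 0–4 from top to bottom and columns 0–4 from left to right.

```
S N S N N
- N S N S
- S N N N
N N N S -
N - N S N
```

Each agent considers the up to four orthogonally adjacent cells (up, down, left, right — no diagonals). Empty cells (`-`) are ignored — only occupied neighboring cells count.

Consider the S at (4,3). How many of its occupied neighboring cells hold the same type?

1

Occupied neighbors of (4,3): (3,3)=S, (4,2)=N, (4,4)=N.
Same type (S): 1 of 3.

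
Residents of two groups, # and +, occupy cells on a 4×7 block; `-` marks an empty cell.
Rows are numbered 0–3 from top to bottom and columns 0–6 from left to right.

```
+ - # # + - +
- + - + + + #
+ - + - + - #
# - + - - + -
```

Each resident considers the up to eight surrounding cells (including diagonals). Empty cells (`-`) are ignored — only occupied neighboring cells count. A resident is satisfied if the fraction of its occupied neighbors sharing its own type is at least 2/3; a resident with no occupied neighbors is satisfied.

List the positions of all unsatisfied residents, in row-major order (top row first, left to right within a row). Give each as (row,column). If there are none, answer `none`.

(0,2), (0,3), (0,6), (1,6), (2,0), (2,6), (3,0), (3,5)

Row 0: (0,0)+ 1/1 ✓ · (0,2)# 1/3 ✗ · (0,3)# 1/4 ✗ · (0,4)+ 3/4 ✓ · (0,6)+ 1/2 ✗
Row 1: (1,1)+ 3/4 ✓ · (1,3)+ 4/6 ✓ · (1,4)+ 4/5 ✓ · (1,5)+ 4/6 ✓ · (1,6)# 1/3 ✗
Row 2: (2,0)+ 1/2 ✗ · (2,2)+ 3/3 ✓ · (2,4)+ 4/4 ✓ · (2,6)# 1/3 ✗
Row 3: (3,0)# 0/1 ✗ · (3,2)+ 1/1 ✓ · (3,5)+ 1/2 ✗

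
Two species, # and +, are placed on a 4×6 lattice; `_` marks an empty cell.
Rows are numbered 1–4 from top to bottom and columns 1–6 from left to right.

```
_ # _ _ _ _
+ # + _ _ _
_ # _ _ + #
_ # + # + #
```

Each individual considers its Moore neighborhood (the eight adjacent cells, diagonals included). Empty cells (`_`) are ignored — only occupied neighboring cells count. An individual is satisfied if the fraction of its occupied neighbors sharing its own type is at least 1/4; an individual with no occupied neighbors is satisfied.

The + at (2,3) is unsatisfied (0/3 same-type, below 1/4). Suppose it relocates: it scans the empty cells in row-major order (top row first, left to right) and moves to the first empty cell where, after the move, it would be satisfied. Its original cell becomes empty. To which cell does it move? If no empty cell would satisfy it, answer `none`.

(1,1)

Vacating (2,3). Empty cells in order:
  (1,1): 1/3 same-type → satisfied — stop here.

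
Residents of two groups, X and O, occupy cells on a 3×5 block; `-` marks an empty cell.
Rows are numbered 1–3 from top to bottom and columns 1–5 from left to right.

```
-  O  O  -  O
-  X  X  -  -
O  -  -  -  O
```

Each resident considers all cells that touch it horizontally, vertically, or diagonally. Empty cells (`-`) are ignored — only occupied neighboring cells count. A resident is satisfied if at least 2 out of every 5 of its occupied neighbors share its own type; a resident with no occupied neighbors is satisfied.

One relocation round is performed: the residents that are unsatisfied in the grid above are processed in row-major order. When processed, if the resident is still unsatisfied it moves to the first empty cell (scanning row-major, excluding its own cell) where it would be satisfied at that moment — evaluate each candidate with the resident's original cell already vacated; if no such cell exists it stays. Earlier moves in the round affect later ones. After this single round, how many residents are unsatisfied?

Initially unsatisfied (in order): (1,2), (1,3), (2,2), (2,3), (3,1).
  (1,2) → (1,4).
  (1,3) → (2,1).
  (2,2) → (1,2).
  (2,3): now satisfied by earlier moves; stays.
  (3,1): now satisfied by earlier moves; stays.
Resulting grid:
- X - O O
O - X - -
O - - - O
All satisfied now.

0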